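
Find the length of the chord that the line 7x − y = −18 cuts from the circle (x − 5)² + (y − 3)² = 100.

10√2

Centre (5, 3), r² = 100. Perpendicular distance d from centre to line = |50| / √50 = 50/√50.
Half the chord is √(r² − d²) = √(50), so the full chord is 10√2.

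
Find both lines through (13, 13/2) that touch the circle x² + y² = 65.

x + 8y = 65 and 7x − 4y = 65

A line y − (13/2) = m(x − (13)) is tangent when its distance from (0, 0) is √65:
(−13m − (−13/2))² = 65(m² + 1)
32m² − 52m − 7 = 0, so m = −1/8 or m = 7/4.
Through (13, 13/2) these give x + 8y = 65 and 7x − 4y = 65.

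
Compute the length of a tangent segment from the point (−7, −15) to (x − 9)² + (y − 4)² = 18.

√599

With centre O = (9, 4), |OP|² = 617 and r² = 18.
The tangent meets the radius at right angles, so tangent² = |PO|² − r² = 617 − 18 = 599.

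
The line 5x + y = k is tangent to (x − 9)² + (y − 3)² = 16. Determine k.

The line touches the circle iff its distance from (9, 3) is 4:
|5·9 + 1·3 − k| / √26 = 4
|k − (48)| = 4√26.

k = 48 ± 4√26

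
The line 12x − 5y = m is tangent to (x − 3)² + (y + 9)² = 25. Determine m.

m = 16 or m = 146

The line touches the circle iff its distance from (3, −9) is 5:
|12·3 − 5·(−9) − m| / √169 = 5
|m − (81)| = 5·13, so m = 146 or m = 16.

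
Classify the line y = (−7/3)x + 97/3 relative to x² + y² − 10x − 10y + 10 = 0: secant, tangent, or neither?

secant

d² = (7·5 + 3·5 − (97))²/58 = 2209/58; r² = 40.
Since d² < r², the line cuts the circle twice.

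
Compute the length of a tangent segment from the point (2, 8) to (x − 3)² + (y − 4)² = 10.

Centre (3, 4), r² = 10. |PO|² = (−1)² + (4)² = 17.
The tangent meets the radius at right angles, so tangent² = |PO|² − r² = 17 − 10 = 7.

√7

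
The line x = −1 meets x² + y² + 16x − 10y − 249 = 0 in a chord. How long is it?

34

The distance from (−8, 5) to the line is 7, and r² = 338.
Chord = 2√(r² − d²) = 2·√(289) = 34.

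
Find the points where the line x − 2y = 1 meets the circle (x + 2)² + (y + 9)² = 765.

Express y = (−1 + x)/2 and substitute into the circle:
5x² + 50x − 2755 = 0  ⟹  x² + 10x − 551 = 0
x = 19 or x = −29, giving (19, 9) and (−29, −15).

(−29, −15) and (19, 9)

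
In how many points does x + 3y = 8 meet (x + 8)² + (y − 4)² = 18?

2

Substituting the line into the circle gives 10x² + 152x + 430 = 0.
Discriminant = (152)² − 4·10·(430) = 5904 > 0.
Two real roots: the line is a secant.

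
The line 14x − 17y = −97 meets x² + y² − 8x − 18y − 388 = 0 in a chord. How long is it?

Centre (4, 9), r² = 485. Perpendicular distance d from centre to line = |0| / √485 = 0/√485.
Chord = 2√(r² − d²) = 2·√(485) = 2√485.

2√485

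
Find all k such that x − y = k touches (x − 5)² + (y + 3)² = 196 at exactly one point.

Tangency holds when the distance from the centre (5, −3) to the line equals the radius 14:
|1·5 − 1·(−3) − k| / √2 = 14
|k − (8)| = 14√2.

k = 8 ± 14√2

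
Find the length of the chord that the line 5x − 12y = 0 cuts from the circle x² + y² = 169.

26

The distance from (0, 0) to the line is 0/√169, and r² = 169.
Half the chord is √(r² − d²) = √(169), so the full chord is 26.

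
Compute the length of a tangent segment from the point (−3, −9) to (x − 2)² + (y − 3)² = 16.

With centre O = (2, 3), |OP|² = 169 and r² = 16.
Power of the point: PT² = |PO|² − r² = 153, so PT = 3√17.

3√17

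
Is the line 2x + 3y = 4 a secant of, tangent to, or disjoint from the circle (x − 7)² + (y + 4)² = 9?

d² = (2·7 + 3·(−4) − (4))²/13 = 4/13; r² = 9.
Since d² < r², the line cuts the circle twice.

secant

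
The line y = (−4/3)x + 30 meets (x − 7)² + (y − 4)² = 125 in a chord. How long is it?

10

Centre (7, 4), r² = 125. Perpendicular distance d from centre to line = |−50| / √25 = 50/√25.
Half the chord is √(r² − d²) = √(25), so the full chord is 10.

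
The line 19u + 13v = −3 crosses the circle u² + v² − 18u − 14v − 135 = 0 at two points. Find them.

Substitute v = (−3 − 19u)/13:
530u² + 530u − 22260 = 0  ⟹  u² + u − 42 = 0
u = 6 or u = −7, giving (6, −9) and (−7, 10).

(−7, 10) and (6, −9)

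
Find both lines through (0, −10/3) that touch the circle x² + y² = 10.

A line y − (−10/3) = m(x − (0)) is tangent when its distance from (0, 0) is √10:
[m·(0) − (10/3)]² = 10(m² + 1)
9m² − 1 = 0, so m = −1/3 or m = 1/3.
Through (0, −10/3) these give x + 3y = −10 and x − 3y = 10.

x + 3y = −10 and x − 3y = 10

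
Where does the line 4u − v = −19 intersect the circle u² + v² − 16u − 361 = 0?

From the line, v = 4u + 19. Substituting:
17u² + 136u = 0  ⟹  u² + 8u = 0
u = 0 or u = −8, giving (0, 19) and (−8, −13).

(−8, −13) and (0, 19)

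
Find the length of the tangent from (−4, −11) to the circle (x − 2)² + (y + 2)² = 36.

9

Centre (2, −2), r² = 36. |PO|² = (−6)² + (−9)² = 117.
Power of the point: PT² = |PO|² − r² = 81, so PT = 9.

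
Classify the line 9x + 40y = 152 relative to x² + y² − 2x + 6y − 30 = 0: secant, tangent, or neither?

neither

Centre (1, −3), r² = 40. Distance² from centre to line = (−263)²/1681 = 69169/1681.
Since d² > r², the line lies outside the circle.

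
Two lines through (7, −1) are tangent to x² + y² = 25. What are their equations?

3x − 4y = 25 and 4x + 3y = 25

Let a tangent through (7, −1) have slope m. Its distance from (0, 0) must equal 5:
[m·(−7) − (1)]² = 25(m² + 1)
12m² + 7m − 12 = 0, so m = 3/4 or m = −4/3.
Through (7, −1) these give 3x − 4y = 25 and 4x + 3y = 25.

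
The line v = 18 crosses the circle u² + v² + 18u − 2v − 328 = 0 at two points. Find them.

(−20, 18) and (2, 18)

From the line, v = 18. Substituting:
u² + 18u − 40 = 0
u = 2 or u = −20, giving (2, 18) and (−20, 18).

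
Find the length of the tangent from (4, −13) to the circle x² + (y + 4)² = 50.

√47

With centre O = (0, −4), |OP|² = 97 and r² = 50.
By the tangent–radius right angle, tangent length = √(|PO|² − r²) = √47.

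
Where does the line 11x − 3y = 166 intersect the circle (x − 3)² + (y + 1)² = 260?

(11, −15) and (17, 7)

From the line, y = (−166 + 11x)/3. Substituting:
130x² − 3640x + 24310 = 0  ⟹  x² − 28x + 187 = 0
x = 17 or x = 11, giving (17, 7) and (11, −15).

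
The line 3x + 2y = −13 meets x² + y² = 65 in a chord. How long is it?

Substitute y = (−13 − 3x)/2:
13x² + 78x − 91 = 0  ⟹  x² + 6x − 7 = 0
x = 1 or x = −7, giving (1, −8) and (−7, 4).
Chord length = distance between (1, −8) and (−7, 4) = √208 = 4√13.

4√13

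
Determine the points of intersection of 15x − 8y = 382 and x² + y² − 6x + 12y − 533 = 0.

(10, −29) and (26, 1)

Substitute y = (−382 + 15x)/8:
289x² − 10404x + 75140 = 0  ⟹  x² − 36x + 260 = 0
x = 26 or x = 10, giving (26, 1) and (10, −29).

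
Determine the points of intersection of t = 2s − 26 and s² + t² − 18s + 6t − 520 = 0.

(0, −26) and (22, 18)

Substitute t = 2s − 26:
5s² − 110s = 0  ⟹  s² − 22s = 0
s = 22 or s = 0, giving (22, 18) and (0, −26).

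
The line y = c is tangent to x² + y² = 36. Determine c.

c = −6 or c = 6

Tangency holds when the distance from the centre (0, 0) to the line equals the radius 6:
|0·0 + 1·0 − c| / √1 = 6
|c| = 6, so c = 6 or c = −6.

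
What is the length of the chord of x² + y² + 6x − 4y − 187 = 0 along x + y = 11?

Express y = −x + 11 and substitute into the circle:
2x² − 12x − 110 = 0  ⟹  x² − 6x − 55 = 0
x = 11 or x = −5, giving (11, 0) and (−5, 16).
|(11, 0) − (−5, 16)| = √((16)² + (−16)²) = 16√2.

16√2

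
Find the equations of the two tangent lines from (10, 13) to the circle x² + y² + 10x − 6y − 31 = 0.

x − 8y = −94 and 7x − 4y = 18

Write the tangent as mx − y + (13 − m·(10)) = 0 and set its distance from the centre to √65:
(−15m − (−10))² = 65(m² + 1)
32m² − 60m + 7 = 0, so m = 1/8 or m = 7/4.
With m = 1/8: x − 8y = −94. With m = 7/4: 7x − 4y = 18.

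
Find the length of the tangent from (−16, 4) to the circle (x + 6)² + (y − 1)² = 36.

√73

The centre is (−6, 1) and r = 6. The square of the distance from P to the centre is 100 + 9 = 109.
Power of the point: PT² = |PO|² − r² = 73, so PT = √73.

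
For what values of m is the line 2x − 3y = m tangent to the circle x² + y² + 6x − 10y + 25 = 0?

m = −21 ± 3√13

The line touches the circle iff its distance from (−3, 5) is 3:
|2·(−3) − 3·5 − m| / √13 = 3
|m − (−21)| = 3√13.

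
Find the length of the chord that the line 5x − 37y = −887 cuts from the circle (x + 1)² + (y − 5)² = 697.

√1394

The distance from (−1, 5) to the line is 697/√1394, and r² = 697.
Half the chord is √(r² − d²) = √(697/2), so the full chord is √1394.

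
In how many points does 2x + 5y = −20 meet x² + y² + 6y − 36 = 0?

d² = (2·0 + 5·(−3) − (−20))²/29 = 25/29; r² = 45.
Since d² < r², the line cuts the circle twice.

2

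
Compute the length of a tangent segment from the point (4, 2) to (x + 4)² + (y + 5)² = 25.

2√22

Centre (−4, −5), r² = 25. |PO|² = (8)² + (7)² = 113.
By the tangent–radius right angle, tangent length = √(|PO|² − r²) = √88 = 2√22.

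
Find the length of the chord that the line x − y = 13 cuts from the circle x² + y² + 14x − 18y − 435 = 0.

17√2

Centre (−7, 9), r² = 565. Perpendicular distance d from centre to line = |−29| / √2 = 29/√2.
Chord = 2√(r² − d²) = 2·√(289/2) = 17√2.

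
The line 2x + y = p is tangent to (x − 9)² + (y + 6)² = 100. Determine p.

p = 12 ± 10√5

For a tangent, require d(centre, line) = r = 10.
|2·9 + 1·(−6) − p| / √5 = 10
|p − (12)| = 10√5.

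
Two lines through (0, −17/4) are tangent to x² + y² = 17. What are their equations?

x + 4y = −17 and x − 4y = 17

Let a tangent through (0, −17/4) have slope m. Its distance from (0, 0) must equal √17:
[m·(0) − (17/4)]² = 17(m² + 1)
16m² − 1 = 0, so m = −1/4 or m = 1/4.
Through (0, −17/4) these give x + 4y = −17 and x − 4y = 17.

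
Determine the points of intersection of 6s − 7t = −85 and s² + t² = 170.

Express t = (85 + 6s)/7 and substitute into the circle:
85s² + 1020s − 1105 = 0  ⟹  s² + 12s − 13 = 0
s = 1 or s = −13, giving (1, 13) and (−13, 1).

(−13, 1) and (1, 13)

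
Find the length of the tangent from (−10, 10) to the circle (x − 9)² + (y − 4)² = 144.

With centre O = (9, 4), |OP|² = 397 and r² = 144.
By the tangent–radius right angle, tangent length = √(|PO|² − r²) = √253.

√253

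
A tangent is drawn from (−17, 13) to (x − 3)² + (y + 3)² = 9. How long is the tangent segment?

√647

Centre (3, −3), r² = 9. |PO|² = (−20)² + (16)² = 656.
Power of the point: PT² = |PO|² − r² = 647, so PT = √647.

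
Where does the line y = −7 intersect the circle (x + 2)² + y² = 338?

Express y = −7 and substitute into the circle:
x² + 4x − 285 = 0
x = 15 or x = −19, giving (15, −7) and (−19, −7).

(−19, −7) and (15, −7)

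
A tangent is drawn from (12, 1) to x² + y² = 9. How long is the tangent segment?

With centre O = (0, 0), |OP|² = 145 and r² = 9.
By the tangent–radius right angle, tangent length = √(|PO|² − r²) = √136 = 2√34.

2√34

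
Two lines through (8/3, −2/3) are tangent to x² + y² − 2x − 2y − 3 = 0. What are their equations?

x − 2y = 4 and 2x − y = 6

Let a tangent through (8/3, −2/3) have slope m. Its distance from (1, 1) must equal √5:
[m·(−5/3) − (5/3)]² = 5(m² + 1)
2m² − 5m + 2 = 0, so m = 1/2 or m = 2.
Through (8/3, −2/3) these give x − 2y = 4 and 2x − y = 6.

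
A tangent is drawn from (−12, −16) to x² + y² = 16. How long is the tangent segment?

With centre O = (0, 0), |OP|² = 400 and r² = 16.
The tangent meets the radius at right angles, so tangent² = |PO|² − r² = 400 − 16 = 384.

8√6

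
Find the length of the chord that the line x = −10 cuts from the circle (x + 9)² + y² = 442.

The line gives x = −10. Substituting into the circle:
y² − 441 = 0
y = 21 or y = −21, giving (−10, 21) and (−10, −21).
Chord length = distance between (−10, 21) and (−10, −21) = √1764 = 42.

42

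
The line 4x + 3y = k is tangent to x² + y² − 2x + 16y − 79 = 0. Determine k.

The line touches the circle iff its distance from (1, −8) is 12:
|4·1 + 3·(−8) − k| / √25 = 12
|k − (−20)| = 12·5, so k = 40 or k = −80.

k = −80 or k = 40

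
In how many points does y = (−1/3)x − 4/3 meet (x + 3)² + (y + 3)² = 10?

2

Substituting the line into the circle gives 10x² + 44x + 16 = 0.
Discriminant = (44)² − 4·10·(16) = 1296 > 0.
Two real roots: the line is a secant.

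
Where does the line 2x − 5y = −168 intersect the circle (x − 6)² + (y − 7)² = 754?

Express y = (168 + 2x)/5 and substitute into the circle:
29x² + 232x − 261 = 0  ⟹  x² + 8x − 9 = 0
x = 1 or x = −9, giving (1, 34) and (−9, 30).

(−9, 30) and (1, 34)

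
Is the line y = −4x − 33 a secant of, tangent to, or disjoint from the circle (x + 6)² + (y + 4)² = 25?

secant

Substituting the line into the circle gives 17x² + 244x + 852 = 0.
Discriminant = (244)² − 4·17·(852) = 1600 > 0.
Two real roots: the line is a secant.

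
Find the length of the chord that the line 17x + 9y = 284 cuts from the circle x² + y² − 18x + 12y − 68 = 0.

√370

Centre (9, −6), r² = 185. Perpendicular distance d from centre to line = |−185| / √370 = 185/√370.
Half the chord is √(r² − d²) = √(185/2), so the full chord is √370.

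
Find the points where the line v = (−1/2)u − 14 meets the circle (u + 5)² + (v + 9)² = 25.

(−10, −9) and (−2, −13)

Substitute v = (−28 − u)/2:
5u² + 60u + 100 = 0  ⟹  u² + 12u + 20 = 0
u = −2 or u = −10, giving (−2, −13) and (−10, −9).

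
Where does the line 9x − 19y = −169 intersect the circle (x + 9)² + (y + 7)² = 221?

Substitute y = (169 + 9x)/19:
442x² + 11934x + 40664 = 0  ⟹  x² + 27x + 92 = 0
x = −4 or x = −23, giving (−4, 7) and (−23, −2).

(−23, −2) and (−4, 7)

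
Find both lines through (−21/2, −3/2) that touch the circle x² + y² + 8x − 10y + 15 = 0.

5x − y = −51 and x − 5y = −3

Let a tangent through (−21/2, −3/2) have slope m. Its distance from (−4, 5) must equal √26:
[m·(13/2) − (13/2)]² = 26(m² + 1)
5m² − 26m + 5 = 0, so m = 5 or m = 1/5.
With m = 5: 5x − y = −51. With m = 1/5: x − 5y = −3.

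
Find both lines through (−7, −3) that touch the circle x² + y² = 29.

5x − 2y = −29 and 2x + 5y = −29

A line y − (−3) = m(x − (−7)) is tangent when its distance from (0, 0) is √29:
(7m − (3))² = 29(m² + 1)
10m² − 21m − 10 = 0, so m = 5/2 or m = −2/5.
With m = 5/2: 5x − 2y = −29. With m = −2/5: 2x + 5y = −29.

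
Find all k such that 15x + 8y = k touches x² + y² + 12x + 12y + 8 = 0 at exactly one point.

k = −274 or k = −2

For a tangent, require d(centre, line) = r = 8.
|15·(−6) + 8·(−6) − k| / √289 = 8
|k − (−138)| = 8·17, so k = −2 or k = −274.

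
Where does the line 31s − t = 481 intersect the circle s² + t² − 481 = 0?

From the line, t = 31s − 481. Substituting:
962s² − 29822s + 230880 = 0  ⟹  s² − 31s + 240 = 0
s = 16 or s = 15, giving (16, 15) and (15, −16).

(15, −16) and (16, 15)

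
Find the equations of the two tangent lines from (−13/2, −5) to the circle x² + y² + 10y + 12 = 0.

A line y − (−5) = m(x − (−13/2)) is tangent when its distance from (0, −5) is √13:
[m·(13/2) − (0)]² = 13(m² + 1)
9m² − 4 = 0, so m = −2/3 or m = 2/3.
Through (−13/2, −5) these give 2x + 3y = −28 and 2x − 3y = 2.

2x + 3y = −28 and 2x − 3y = 2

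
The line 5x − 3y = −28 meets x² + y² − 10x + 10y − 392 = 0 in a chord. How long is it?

6√34

Substitute y = (28 + 5x)/3:
34x² + 340x − 1904 = 0  ⟹  x² + 10x − 56 = 0
x = 4 or x = −14, giving (4, 16) and (−14, −14).
Chord length = distance between (4, 16) and (−14, −14) = √1224 = 6√34.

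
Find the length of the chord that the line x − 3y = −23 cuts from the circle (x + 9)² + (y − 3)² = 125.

7√10

From the line, y = (23 + x)/3. Substituting:
10x² + 190x − 200 = 0  ⟹  x² + 19x − 20 = 0
x = 1 or x = −20, giving (1, 8) and (−20, 1).
|(1, 8) − (−20, 1)| = √((21)² + (7)²) = 7√10.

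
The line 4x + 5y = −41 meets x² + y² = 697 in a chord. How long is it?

8√41

Substitute y = (−41 − 4x)/5:
41x² + 328x − 15744 = 0  ⟹  x² + 8x − 384 = 0
x = 16 or x = −24, giving (16, −21) and (−24, 11).
|(16, −21) − (−24, 11)| = √((40)² + (−32)²) = 8√41.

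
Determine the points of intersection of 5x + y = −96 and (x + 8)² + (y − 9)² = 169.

(−21, 9) and (−20, 4)

From the line, y = −5x − 96. Substituting:
26x² + 1066x + 10920 = 0  ⟹  x² + 41x + 420 = 0
x = −20 or x = −21, giving (−20, 4) and (−21, 9).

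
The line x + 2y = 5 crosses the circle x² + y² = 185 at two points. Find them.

From the line, y = (5 − x)/2. Substituting:
5x² − 10x − 715 = 0  ⟹  x² − 2x − 143 = 0
x = 13 or x = −11, giving (13, −4) and (−11, 8).

(−11, 8) and (13, −4)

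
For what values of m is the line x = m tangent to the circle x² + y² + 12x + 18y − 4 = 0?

For a tangent, require d(centre, line) = r = 11.
|1·(−6) + 0·(−9) − m| / √1 = 11
|m − (−6)| = 11, so m = 5 or m = −17.

m = −17 or m = 5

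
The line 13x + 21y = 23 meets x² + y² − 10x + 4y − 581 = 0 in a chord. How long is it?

2√610

The distance from (5, −2) to the line is 0/√610, and r² = 610.
Chord = 2√(r² − d²) = 2·√(610) = 2√610.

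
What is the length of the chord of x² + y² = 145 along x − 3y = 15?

The distance from (0, 0) to the line is 15/√10, and r² = 145.
Chord = 2√(r² − d²) = 2·√(245/2) = 7√10.

7√10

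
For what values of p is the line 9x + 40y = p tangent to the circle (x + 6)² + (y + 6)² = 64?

p = −622 or p = 34

For a tangent, require d(centre, line) = r = 8.
|9·(−6) + 40·(−6) − p| / √1681 = 8
|p − (−294)| = 8·41, so p = 34 or p = −622.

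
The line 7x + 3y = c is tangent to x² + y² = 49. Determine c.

Tangency holds when the distance from the centre (0, 0) to the line equals the radius 7:
|7·0 + 3·0 − c| / √58 = 7
|c| = 7√58.

c = ±7√58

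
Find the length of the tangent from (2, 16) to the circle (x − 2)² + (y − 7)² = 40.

√41

The centre is (2, 7) and r = 2√10. The square of the distance from P to the centre is 0 + 81 = 81.
The tangent meets the radius at right angles, so tangent² = |PO|² − r² = 81 − 40 = 41.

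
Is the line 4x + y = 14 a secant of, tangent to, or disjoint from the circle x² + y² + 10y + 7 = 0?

disjoint

Substituting the line into the circle gives 17x² − 152x + 343 = 0.
Discriminant = (−152)² − 4·17·(343) = −220 < 0.
No real roots: the line does not meet the circle.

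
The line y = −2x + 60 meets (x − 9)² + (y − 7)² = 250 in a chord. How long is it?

Centre (9, 7), r² = 250. Perpendicular distance d from centre to line = |−35| / √5 = 35/√5.
Half the chord is √(r² − d²) = √(5), so the full chord is 2√5.

2√5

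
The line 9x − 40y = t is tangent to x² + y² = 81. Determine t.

Tangency holds when the distance from the centre (0, 0) to the line equals the radius 9:
|9·0 − 40·0 − t| / √1681 = 9
|t| = 9·41, so t = 369 or t = −369.

t = −369 or t = 369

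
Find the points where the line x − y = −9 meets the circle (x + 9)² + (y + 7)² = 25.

Substitute y = x + 9:
2x² + 50x + 312 = 0  ⟹  x² + 25x + 156 = 0
x = −12 or x = −13, giving (−12, −3) and (−13, −4).

(−13, −4) and (−12, −3)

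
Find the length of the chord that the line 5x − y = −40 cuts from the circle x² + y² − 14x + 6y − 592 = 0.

8√26

Express y = 5x + 40 and substitute into the circle:
26x² + 416x + 1248 = 0  ⟹  x² + 16x + 48 = 0
x = −4 or x = −12, giving (−4, 20) and (−12, −20).
|(−4, 20) − (−12, −20)| = √((8)² + (40)²) = 8√26.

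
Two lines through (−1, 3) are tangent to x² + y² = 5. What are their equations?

x + 2y = 5 and 2x − y = −5

Let a tangent through (−1, 3) have slope m. Its distance from (0, 0) must equal √5:
(1m − (−3))² = 5(m² + 1)
2m² − 3m − 2 = 0, so m = −1/2 or m = 2.
With m = −1/2: x + 2y = 5. With m = 2: 2x − y = −5.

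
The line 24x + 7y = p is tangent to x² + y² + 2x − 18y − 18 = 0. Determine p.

p = −211 or p = 289

For a tangent, require d(centre, line) = r = 10.
|24·(−1) + 7·9 − p| / √625 = 10
|p − (39)| = 10·25, so p = 289 or p = −211.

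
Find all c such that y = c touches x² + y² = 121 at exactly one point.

The line touches the circle iff its distance from (0, 0) is 11:
|0·0 + 1·0 − c| / √1 = 11
|c| = 11, so c = 11 or c = −11.

c = −11 or c = 11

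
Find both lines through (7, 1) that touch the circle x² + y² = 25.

A line y − (1) = m(x − (7)) is tangent when its distance from (0, 0) is 5:
(−7m − (−1))² = 25(m² + 1)
12m² − 7m − 12 = 0, so m = 4/3 or m = −3/4.
Through (7, 1) these give 4x − 3y = 25 and 3x + 4y = 25.

4x − 3y = 25 and 3x + 4y = 25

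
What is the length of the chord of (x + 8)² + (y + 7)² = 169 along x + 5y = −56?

5√26

Express y = (−56 − x)/5 and substitute into the circle:
26x² + 442x − 2184 = 0  ⟹  x² + 17x − 84 = 0
x = 4 or x = −21, giving (4, −12) and (−21, −7).
Chord length = distance between (4, −12) and (−21, −7) = √650 = 5√26.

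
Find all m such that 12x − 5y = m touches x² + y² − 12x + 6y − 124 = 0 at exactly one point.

m = −82 or m = 256

For a tangent, require d(centre, line) = r = 13.
|12·6 − 5·(−3) − m| / √169 = 13
|m − (87)| = 13·13, so m = 256 or m = −82.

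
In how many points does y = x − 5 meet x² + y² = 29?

Substituting the line into the circle gives 2x² − 10x − 4 = 0.
Discriminant = (−10)² − 4·2·(−4) = 132 > 0.
Two real roots: the line is a secant.

2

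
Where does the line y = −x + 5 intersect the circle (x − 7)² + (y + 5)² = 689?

From the line, y = −x + 5. Substituting:
2x² − 34x − 540 = 0  ⟹  x² − 17x − 270 = 0
x = 27 or x = −10, giving (27, −22) and (−10, 15).

(−10, 15) and (27, −22)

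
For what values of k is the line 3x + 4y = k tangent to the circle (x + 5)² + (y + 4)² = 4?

Tangency holds when the distance from the centre (−5, −4) to the line equals the radius 2:
|3·(−5) + 4·(−4) − k| / √25 = 2
|k − (−31)| = 2·5, so k = −21 or k = −41.

k = −41 or k = −21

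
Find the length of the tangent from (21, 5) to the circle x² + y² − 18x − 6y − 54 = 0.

2

Centre (9, 3), r² = 144. |PO|² = (12)² + (2)² = 148.
Power of the point: PT² = |PO|² − r² = 4, so PT = 2.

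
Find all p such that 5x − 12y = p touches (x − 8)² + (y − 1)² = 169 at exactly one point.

p = −141 or p = 197

The line touches the circle iff its distance from (8, 1) is 13:
|5·8 − 12·1 − p| / √169 = 13
|p − (28)| = 13·13, so p = 197 or p = −141.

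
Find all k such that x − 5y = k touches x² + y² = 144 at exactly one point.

For a tangent, require d(centre, line) = r = 12.
|1·0 − 5·0 − k| / √26 = 12
|k| = 12√26.

k = ±12√26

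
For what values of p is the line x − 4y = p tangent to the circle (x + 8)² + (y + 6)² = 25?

p = 16 ± 5√17

For a tangent, require d(centre, line) = r = 5.
|1·(−8) − 4·(−6) − p| / √17 = 5
|p − (16)| = 5√17.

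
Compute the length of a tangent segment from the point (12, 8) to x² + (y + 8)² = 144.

16

Centre (0, −8), r² = 144. |PO|² = (12)² + (16)² = 400.
Power of the point: PT² = |PO|² − r² = 256, so PT = 16.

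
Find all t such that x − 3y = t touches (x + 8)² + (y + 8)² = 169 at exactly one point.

Tangency holds when the distance from the centre (−8, −8) to the line equals the radius 13:
|1·(−8) − 3·(−8) − t| / √10 = 13
|t − (16)| = 13√10.

t = 16 ± 13√10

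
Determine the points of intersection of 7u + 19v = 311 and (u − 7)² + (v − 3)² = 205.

From the line, v = (311 − 7u)/19. Substituting:
410u² − 8610u + 8200 = 0  ⟹  u² − 21u + 20 = 0
u = 20 or u = 1, giving (20, 9) and (1, 16).

(1, 16) and (20, 9)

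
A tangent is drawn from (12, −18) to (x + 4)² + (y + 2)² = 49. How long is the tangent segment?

√463

With centre O = (−4, −2), |OP|² = 512 and r² = 49.
By the tangent–radius right angle, tangent length = √(|PO|² − r²) = √463.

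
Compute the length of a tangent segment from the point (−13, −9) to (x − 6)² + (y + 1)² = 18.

√407

The centre is (6, −1) and r = 3√2. The square of the distance from P to the centre is 361 + 64 = 425.
Power of the point: PT² = |PO|² − r² = 407, so PT = √407.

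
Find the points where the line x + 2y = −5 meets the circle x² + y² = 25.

From the line, y = (−5 − x)/2. Substituting:
5x² + 10x − 75 = 0  ⟹  x² + 2x − 15 = 0
x = 3 or x = −5, giving (3, −4) and (−5, 0).

(−5, 0) and (3, −4)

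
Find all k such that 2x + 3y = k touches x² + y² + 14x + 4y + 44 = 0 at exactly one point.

k = −20 ± 3√13

The line touches the circle iff its distance from (−7, −2) is 3:
|2·(−7) + 3·(−2) − k| / √13 = 3
|k − (−20)| = 3√13.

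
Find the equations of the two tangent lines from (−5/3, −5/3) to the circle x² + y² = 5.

A line y − (−5/3) = m(x − (−5/3)) is tangent when its distance from (0, 0) is √5:
(5/3m − (5/3))² = 5(m² + 1)
2m² + 5m + 2 = 0, so m = −1/2 or m = −2.
Through (−5/3, −5/3) these give x + 2y = −5 and 2x + y = −5.

x + 2y = −5 and 2x + y = −5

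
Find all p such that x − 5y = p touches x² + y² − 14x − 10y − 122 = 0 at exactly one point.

Tangency holds when the distance from the centre (7, 5) to the line equals the radius 14:
|1·7 − 5·5 − p| / √26 = 14
|p − (−18)| = 14√26.

p = −18 ± 14√26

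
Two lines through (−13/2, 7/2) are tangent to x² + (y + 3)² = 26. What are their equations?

x + 5y = 11 and 5x + y = −29

A line y − (7/2) = m(x − (−13/2)) is tangent when its distance from (0, −3) is √26:
[m·(13/2) − (−13/2)]² = 26(m² + 1)
5m² + 26m + 5 = 0, so m = −1/5 or m = −5.
With m = −1/5: x + 5y = 11. With m = −5: 5x + y = −29.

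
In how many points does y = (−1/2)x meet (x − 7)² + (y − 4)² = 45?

1

Centre (7, 4), r² = 45. Distance² from centre to line = (15)²/5 = 45.
Since d² = r², the line is tangent.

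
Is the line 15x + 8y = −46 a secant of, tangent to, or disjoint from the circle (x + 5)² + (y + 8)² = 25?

Centre (−5, −8), r² = 25. Distance² from centre to line = (−93)²/289 = 8649/289.
Since d² > r², the line lies outside the circle.

disjoint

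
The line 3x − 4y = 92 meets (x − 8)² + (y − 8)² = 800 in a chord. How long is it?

40

Express y = (−92 + 3x)/4 and substitute into the circle:
25x² − 1000x + 3600 = 0  ⟹  x² − 40x + 144 = 0
x = 36 or x = 4, giving (36, 4) and (4, −20).
|(36, 4) − (4, −20)| = √((32)² + (24)²) = 40.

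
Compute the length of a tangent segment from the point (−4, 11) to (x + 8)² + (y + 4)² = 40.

The centre is (−8, −4) and r = 2√10. The square of the distance from P to the centre is 16 + 225 = 241.
Power of the point: PT² = |PO|² − r² = 201, so PT = √201.

√201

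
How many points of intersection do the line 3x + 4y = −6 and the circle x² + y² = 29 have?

Substituting the line into the circle gives 25x² + 36x − 428 = 0.
Δ = 1296 − (−42800) = 44096.
Two real roots: the line is a secant.

2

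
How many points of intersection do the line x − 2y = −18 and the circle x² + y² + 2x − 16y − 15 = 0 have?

2

Centre (−1, 8), r² = 80. Distance² from centre to line = (1)²/5 = 1/5.
Since d² < r², the line cuts the circle twice.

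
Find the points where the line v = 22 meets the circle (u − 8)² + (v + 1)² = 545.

From the line, v = 22. Substituting:
u² − 16u + 48 = 0
u = 12 or u = 4, giving (12, 22) and (4, 22).

(4, 22) and (12, 22)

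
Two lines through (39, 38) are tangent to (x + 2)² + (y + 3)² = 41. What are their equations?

Let a tangent through (39, 38) have slope m. Its distance from (−2, −3) must equal √41:
(−41m − (−41))² = 41(m² + 1)
20m² − 41m + 20 = 0, so m = 4/5 or m = 5/4.
Through (39, 38) these give 4x − 5y = −34 and 5x − 4y = 43.

4x − 5y = −34 and 5x − 4y = 43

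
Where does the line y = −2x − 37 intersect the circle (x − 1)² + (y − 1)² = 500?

(−21, 5) and (−9, −19)

From the line, y = −2x − 37. Substituting:
5x² + 150x + 945 = 0  ⟹  x² + 30x + 189 = 0
x = −9 or x = −21, giving (−9, −19) and (−21, 5).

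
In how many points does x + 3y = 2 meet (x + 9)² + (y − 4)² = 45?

Substituting the line into the circle gives 10x² + 182x + 424 = 0.
Δ = 33124 − 16960 = 16164.
Two real roots: the line is a secant.

2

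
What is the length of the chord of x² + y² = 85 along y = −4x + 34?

The distance from (0, 0) to the line is 34/√17, and r² = 85.
Chord = 2√(r² − d²) = 2·√(17) = 2√17.

2√17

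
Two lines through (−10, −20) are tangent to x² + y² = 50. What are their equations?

x − y = 10 and 7x − y = −50

A line y − (−20) = m(x − (−10)) is tangent when its distance from (0, 0) is 5√2:
[m·(10) − (20)]² = 50(m² + 1)
m² − 8m + 7 = 0, so m = 1 or m = 7.
With m = 1: x − y = 10. With m = 7: 7x − y = −50.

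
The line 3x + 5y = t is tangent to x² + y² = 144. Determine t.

The line touches the circle iff its distance from (0, 0) is 12:
|3·0 + 5·0 − t| / √34 = 12
|t| = 12√34.

t = ±12√34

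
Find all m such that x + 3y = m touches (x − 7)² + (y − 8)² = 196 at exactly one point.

m = 31 ± 14√10

Tangency holds when the distance from the centre (7, 8) to the line equals the radius 14:
|1·7 + 3·8 − m| / √10 = 14
|m − (31)| = 14√10.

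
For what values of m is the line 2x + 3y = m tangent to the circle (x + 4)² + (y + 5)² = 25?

The line touches the circle iff its distance from (−4, −5) is 5:
|2·(−4) + 3·(−5) − m| / √13 = 5
|m − (−23)| = 5√13.

m = −23 ± 5√13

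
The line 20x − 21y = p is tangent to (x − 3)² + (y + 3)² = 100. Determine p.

p = −167 or p = 413

For a tangent, require d(centre, line) = r = 10.
|20·3 − 21·(−3) − p| / √841 = 10
|p − (123)| = 10·29, so p = 413 or p = −167.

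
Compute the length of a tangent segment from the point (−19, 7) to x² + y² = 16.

√394

With centre O = (0, 0), |OP|² = 410 and r² = 16.
The tangent meets the radius at right angles, so tangent² = |PO|² − r² = 410 − 16 = 394.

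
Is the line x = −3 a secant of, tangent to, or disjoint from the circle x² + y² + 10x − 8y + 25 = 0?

Substituting the line into the circle gives y² − 8y + 4 = 0.
Discriminant = (−8)² − 4·1·(4) = 48 > 0.
Two real roots: the line is a secant.

secant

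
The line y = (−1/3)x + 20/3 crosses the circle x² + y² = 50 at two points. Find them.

Substitute y = (20 − x)/3:
10x² − 40x − 50 = 0  ⟹  x² − 4x − 5 = 0
x = 5 or x = −1, giving (5, 5) and (−1, 7).

(−1, 7) and (5, 5)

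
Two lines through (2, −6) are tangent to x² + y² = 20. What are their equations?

2x − y = 10 and x + 2y = −10

A line y − (−6) = m(x − (2)) is tangent when its distance from (0, 0) is 2√5:
[m·(−2) − (6)]² = 20(m² + 1)
2m² − 3m − 2 = 0, so m = 2 or m = −1/2.
With m = 2: 2x − y = 10. With m = −1/2: x + 2y = −10.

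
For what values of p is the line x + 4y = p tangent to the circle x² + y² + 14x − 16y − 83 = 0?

For a tangent, require d(centre, line) = r = 14.
|1·(−7) + 4·8 − p| / √17 = 14
|p − (25)| = 14√17.

p = 25 ± 14√17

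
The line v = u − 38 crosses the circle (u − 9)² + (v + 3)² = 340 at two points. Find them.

(21, −17) and (23, −15)

From the line, v = u − 38. Substituting:
2u² − 88u + 966 = 0  ⟹  u² − 44u + 483 = 0
u = 23 or u = 21, giving (23, −15) and (21, −17).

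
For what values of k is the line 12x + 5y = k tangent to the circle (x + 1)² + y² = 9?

k = −51 or k = 27

Tangency holds when the distance from the centre (−1, 0) to the line equals the radius 3:
|12·(−1) + 5·0 − k| / √169 = 3
|k − (−12)| = 3·13, so k = 27 or k = −51.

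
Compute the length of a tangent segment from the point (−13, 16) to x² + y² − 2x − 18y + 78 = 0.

With centre O = (1, 9), |OP|² = 245 and r² = 4.
Power of the point: PT² = |PO|² − r² = 241, so PT = √241.

√241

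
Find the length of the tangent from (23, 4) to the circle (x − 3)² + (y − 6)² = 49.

√355

Centre (3, 6), r² = 49. |PO|² = (20)² + (−2)² = 404.
The tangent meets the radius at right angles, so tangent² = |PO|² − r² = 404 − 49 = 355.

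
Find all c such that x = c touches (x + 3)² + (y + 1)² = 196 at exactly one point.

Tangency holds when the distance from the centre (−3, −1) to the line equals the radius 14:
|1·(−3) + 0·(−1) − c| / √1 = 14
|c − (−3)| = 14, so c = 11 or c = −17.

c = −17 or c = 11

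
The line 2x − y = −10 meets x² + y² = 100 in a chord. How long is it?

8√5

Substitute y = 2x + 10:
5x² + 40x = 0  ⟹  x² + 8x = 0
x = 0 or x = −8, giving (0, 10) and (−8, −6).
|(0, 10) − (−8, −6)| = √((8)² + (16)²) = 8√5.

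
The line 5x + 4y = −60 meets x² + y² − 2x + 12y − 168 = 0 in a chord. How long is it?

4√41

Centre (1, −6), r² = 205. Perpendicular distance d from centre to line = |41| / √41 = 41/√41.
Half the chord is √(r² − d²) = √(164), so the full chord is 4√41.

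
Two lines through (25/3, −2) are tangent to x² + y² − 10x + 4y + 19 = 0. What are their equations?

A line y − (−2) = m(x − (25/3)) is tangent when its distance from (5, −2) is √10:
(−10/3m − (0))² = 10(m² + 1)
m² − 9 = 0, so m = −3 or m = 3.
Through (25/3, −2) these give 3x + y = 23 and 3x − y = 27.

3x + y = 23 and 3x − y = 27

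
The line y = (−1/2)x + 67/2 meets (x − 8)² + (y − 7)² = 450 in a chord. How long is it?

The distance from (8, 7) to the line is 45/√5, and r² = 450.
Chord = 2√(r² − d²) = 2·√(45) = 6√5.

6√5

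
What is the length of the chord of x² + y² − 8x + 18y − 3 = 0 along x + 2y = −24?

8√5

Centre (4, −9), r² = 100. Perpendicular distance d from centre to line = |10| / √5 = 10/√5.
Half the chord is √(r² − d²) = √(80), so the full chord is 8√5.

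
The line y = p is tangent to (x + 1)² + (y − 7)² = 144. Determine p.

Tangency holds when the distance from the centre (−1, 7) to the line equals the radius 12:
|0·(−1) + 1·7 − p| / √1 = 12
|p − (7)| = 12, so p = 19 or p = −5.

p = −5 or p = 19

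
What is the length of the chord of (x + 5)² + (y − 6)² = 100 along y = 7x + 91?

Centre (−5, 6), r² = 100. Perpendicular distance d from centre to line = |50| / √50 = 50/√50.
Half the chord is √(r² − d²) = √(50), so the full chord is 10√2.

10√2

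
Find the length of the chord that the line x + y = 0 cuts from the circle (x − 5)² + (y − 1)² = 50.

8√2

Centre (5, 1), r² = 50. Perpendicular distance d from centre to line = |6| / √2 = 6/√2.
Half the chord is √(r² − d²) = √(32), so the full chord is 8√2.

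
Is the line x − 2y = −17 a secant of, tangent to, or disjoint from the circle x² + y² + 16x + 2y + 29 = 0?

d² = (1·(−8) − 2·(−1) − (−17))²/5 = 121/5; r² = 36.
Since d² < r², the line cuts the circle twice.

secant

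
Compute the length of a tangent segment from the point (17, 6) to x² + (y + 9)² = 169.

√345

With centre O = (0, −9), |OP|² = 514 and r² = 169.
Power of the point: PT² = |PO|² − r² = 345, so PT = √345.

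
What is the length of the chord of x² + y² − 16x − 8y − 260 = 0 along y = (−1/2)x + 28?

4√5

Substitute y = (56 − x)/2:
5x² − 160x + 1200 = 0  ⟹  x² − 32x + 240 = 0
x = 20 or x = 12, giving (20, 18) and (12, 22).
|(20, 18) − (12, 22)| = √((8)² + (−4)²) = 4√5.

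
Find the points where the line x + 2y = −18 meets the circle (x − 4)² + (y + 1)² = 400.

(−16, −1) and (16, −17)

Substitute y = (−18 − x)/2:
5x² − 1280 = 0  ⟹  x² − 256 = 0
x = 16 or x = −16, giving (16, −17) and (−16, −1).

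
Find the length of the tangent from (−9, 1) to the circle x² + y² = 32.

The centre is (0, 0) and r = 4√2. The square of the distance from P to the centre is 81 + 1 = 82.
Power of the point: PT² = |PO|² − r² = 50, so PT = 5√2.

5√2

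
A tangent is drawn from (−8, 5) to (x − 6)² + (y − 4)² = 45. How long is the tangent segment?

2√38

The centre is (6, 4) and r = 3√5. The square of the distance from P to the centre is 196 + 1 = 197.
By the tangent–radius right angle, tangent length = √(|PO|² − r²) = √152 = 2√38.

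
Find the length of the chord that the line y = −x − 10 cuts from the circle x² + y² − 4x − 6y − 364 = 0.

23√2

From the line, y = −x − 10. Substituting:
2x² + 22x − 204 = 0  ⟹  x² + 11x − 102 = 0
x = 6 or x = −17, giving (6, −16) and (−17, 7).
|(6, −16) − (−17, 7)| = √((23)² + (−23)²) = 23√2.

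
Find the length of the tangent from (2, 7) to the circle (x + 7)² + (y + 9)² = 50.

The centre is (−7, −9) and r = 5√2. The square of the distance from P to the centre is 81 + 256 = 337.
By the tangent–radius right angle, tangent length = √(|PO|² − r²) = √287.

√287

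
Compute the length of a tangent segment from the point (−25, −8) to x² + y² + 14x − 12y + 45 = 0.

With centre O = (−7, 6), |OP|² = 520 and r² = 40.
By the tangent–radius right angle, tangent length = √(|PO|² − r²) = √480 = 4√30.

4√30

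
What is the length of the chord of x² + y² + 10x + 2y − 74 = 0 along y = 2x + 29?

4√5

The distance from (−5, −1) to the line is 20/√5, and r² = 100.
Chord = 2√(r² − d²) = 2·√(20) = 4√5.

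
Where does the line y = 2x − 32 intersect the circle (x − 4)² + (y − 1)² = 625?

(4, −24) and (24, 16)

From the line, y = 2x − 32. Substituting:
5x² − 140x + 480 = 0  ⟹  x² − 28x + 96 = 0
x = 24 or x = 4, giving (24, 16) and (4, −24).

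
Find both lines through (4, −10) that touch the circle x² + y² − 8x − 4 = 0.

Let a tangent through (4, −10) have slope m. Its distance from (4, 0) must equal 2√5:
[m·(0) − (10)]² = 20(m² + 1)
m² − 4 = 0, so m = 2 or m = −2.
Through (4, −10) these give 2x − y = 18 and 2x + y = −2.

2x − y = 18 and 2x + y = −2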